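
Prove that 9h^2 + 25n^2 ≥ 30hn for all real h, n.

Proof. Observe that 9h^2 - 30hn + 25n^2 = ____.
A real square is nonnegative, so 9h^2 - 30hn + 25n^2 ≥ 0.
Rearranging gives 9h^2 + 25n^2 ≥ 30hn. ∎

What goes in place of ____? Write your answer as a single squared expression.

The leading and trailing coefficients are 3^2 and 5^2, and 30 = 2·3·5, so the trinomial is (3h - 5n)^2.
Hence 9h^2 - 30hn + 25n^2 ≥ 0.

(3h - 5n)^2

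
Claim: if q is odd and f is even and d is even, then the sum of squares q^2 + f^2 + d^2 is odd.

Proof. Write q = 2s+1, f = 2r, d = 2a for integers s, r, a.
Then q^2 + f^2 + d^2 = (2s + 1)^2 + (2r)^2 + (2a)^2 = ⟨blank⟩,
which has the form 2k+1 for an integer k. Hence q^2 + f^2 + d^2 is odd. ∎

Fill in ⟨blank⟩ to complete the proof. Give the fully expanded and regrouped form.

2(2a^2 + 2r^2 + 2s^2 + 2s) + 1

(2s + 1)^2 + (2r)^2 + (2a)^2 = 4a^2 + 4r^2 + 4s^2 + 4s + 1
= 2(2a^2 + 2r^2 + 2s^2 + 2s) + 1.
Since 2a^2 + 2r^2 + 2s^2 + 2s is an integer, the sum of squares is of the form 2k+1 for an integer k.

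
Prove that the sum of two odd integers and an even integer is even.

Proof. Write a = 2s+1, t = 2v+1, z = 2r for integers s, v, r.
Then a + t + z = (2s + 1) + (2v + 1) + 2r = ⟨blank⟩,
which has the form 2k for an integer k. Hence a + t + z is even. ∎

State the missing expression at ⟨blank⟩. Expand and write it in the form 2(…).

(2s + 1) + (2v + 1) + 2r = 2r + 2s + 2v + 2
= 2(r + s + v + 1).
Since r + s + v + 1 is an integer, the sum is of the form 2k for an integer k.

2(r + s + v + 1)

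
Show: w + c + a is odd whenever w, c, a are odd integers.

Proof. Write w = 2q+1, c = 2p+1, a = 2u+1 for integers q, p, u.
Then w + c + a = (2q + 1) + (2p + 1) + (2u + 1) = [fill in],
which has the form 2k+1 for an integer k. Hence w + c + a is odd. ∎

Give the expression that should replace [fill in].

(2q + 1) + (2p + 1) + (2u + 1) = 2p + 2q + 2u + 3
= 2(p + q + u + 1) + 1.
Since p + q + u + 1 is an integer, the sum is of the form 2k+1 for an integer k.

2(p + q + u + 1) + 1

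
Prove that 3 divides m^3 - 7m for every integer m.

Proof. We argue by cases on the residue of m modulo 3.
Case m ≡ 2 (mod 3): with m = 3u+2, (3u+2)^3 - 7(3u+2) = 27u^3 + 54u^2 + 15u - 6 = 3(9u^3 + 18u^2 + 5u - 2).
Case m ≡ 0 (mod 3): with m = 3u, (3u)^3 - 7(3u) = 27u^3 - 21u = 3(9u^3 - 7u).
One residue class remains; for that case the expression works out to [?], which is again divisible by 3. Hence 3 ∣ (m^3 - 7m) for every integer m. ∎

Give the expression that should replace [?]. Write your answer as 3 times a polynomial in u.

Only m ≡ 1 (mod 3) is unaccounted for. Put m = 3u+1:
(3u+1)^3 - 7(3u+1) expands to 27u^3 + 27u^2 - 12u - 6,
and factoring out 3 leaves 3(9u^3 + 9u^2 - 4u - 2).

3(9u^3 + 9u^2 - 4u - 2)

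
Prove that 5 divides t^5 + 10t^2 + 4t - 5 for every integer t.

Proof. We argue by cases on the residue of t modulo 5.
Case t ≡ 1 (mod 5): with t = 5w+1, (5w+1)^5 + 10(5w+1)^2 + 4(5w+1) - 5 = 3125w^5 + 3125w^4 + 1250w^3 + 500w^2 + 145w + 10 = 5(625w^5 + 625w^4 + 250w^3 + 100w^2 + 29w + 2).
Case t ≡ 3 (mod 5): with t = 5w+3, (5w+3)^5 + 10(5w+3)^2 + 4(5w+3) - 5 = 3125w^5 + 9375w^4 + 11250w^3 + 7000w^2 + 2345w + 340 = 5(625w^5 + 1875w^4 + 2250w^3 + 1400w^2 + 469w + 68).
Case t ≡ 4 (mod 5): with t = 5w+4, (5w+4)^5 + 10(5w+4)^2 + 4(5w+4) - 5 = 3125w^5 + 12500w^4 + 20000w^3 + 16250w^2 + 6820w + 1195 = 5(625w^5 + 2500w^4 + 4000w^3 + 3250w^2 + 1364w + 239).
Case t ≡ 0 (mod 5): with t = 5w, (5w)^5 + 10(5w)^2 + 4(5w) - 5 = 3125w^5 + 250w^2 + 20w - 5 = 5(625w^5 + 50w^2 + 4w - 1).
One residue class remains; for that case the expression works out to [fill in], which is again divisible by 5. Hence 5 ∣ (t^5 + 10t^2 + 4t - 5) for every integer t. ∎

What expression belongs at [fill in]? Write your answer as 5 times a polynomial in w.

Only t ≡ 2 (mod 5) is unaccounted for. Put t = 5w+2:
(5w+2)^5 + 10(5w+2)^2 + 4(5w+2) - 5 expands to 3125w^5 + 6250w^4 + 5000w^3 + 2250w^2 + 620w + 75,
and factoring out 5 leaves 5(625w^5 + 1250w^4 + 1000w^3 + 450w^2 + 124w + 15).

5(625w^5 + 1250w^4 + 1000w^3 + 450w^2 + 124w + 15)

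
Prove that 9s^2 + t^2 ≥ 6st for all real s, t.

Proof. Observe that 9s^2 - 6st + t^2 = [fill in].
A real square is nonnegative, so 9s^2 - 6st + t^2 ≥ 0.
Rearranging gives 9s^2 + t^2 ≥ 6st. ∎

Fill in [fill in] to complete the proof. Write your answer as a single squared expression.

(3s - t)^2

The leading and trailing coefficients are 3^2 and 1^2, and 6 = 2·3·1, so the trinomial is (3s - t)^2.
Hence 9s^2 - 6st + t^2 ≥ 0.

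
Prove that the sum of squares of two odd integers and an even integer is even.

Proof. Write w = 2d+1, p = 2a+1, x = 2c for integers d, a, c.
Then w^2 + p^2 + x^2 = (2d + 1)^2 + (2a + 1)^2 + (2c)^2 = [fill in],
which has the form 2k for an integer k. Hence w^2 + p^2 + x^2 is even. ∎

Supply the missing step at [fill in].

2(2a^2 + 2a + 2c^2 + 2d^2 + 2d + 1)

(2d + 1)^2 + (2a + 1)^2 + (2c)^2 = 4a^2 + 4a + 4c^2 + 4d^2 + 4d + 2
= 2(2a^2 + 2a + 2c^2 + 2d^2 + 2d + 1).
Since 2a^2 + 2a + 2c^2 + 2d^2 + 2d + 1 is an integer, the sum of squares is of the form 2k for an integer k.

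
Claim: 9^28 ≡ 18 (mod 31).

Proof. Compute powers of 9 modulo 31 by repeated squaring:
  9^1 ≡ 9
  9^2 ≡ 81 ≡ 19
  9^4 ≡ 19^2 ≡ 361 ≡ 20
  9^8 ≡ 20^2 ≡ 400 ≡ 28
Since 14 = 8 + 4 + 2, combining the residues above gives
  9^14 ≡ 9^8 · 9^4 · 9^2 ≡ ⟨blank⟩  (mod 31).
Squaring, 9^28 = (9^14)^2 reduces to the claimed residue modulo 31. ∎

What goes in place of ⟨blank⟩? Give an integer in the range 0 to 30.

9^8 · 9^4 · 9^2 ≡ 28 · 20 · 19 = 10640.
10640 mod 31 = 7, so 9^14 ≡ 7 (mod 31).

7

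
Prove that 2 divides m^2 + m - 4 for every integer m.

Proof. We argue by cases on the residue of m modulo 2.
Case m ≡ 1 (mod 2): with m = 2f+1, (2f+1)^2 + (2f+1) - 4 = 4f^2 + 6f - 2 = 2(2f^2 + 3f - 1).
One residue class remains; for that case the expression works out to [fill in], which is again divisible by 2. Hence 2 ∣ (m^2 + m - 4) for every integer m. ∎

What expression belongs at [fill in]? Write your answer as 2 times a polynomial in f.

Only m ≡ 0 (mod 2) is unaccounted for. Put m = 2f:
(2f)^2 + (2f) - 4 expands to 4f^2 + 2f - 4,
and factoring out 2 leaves 2(2f^2 + f - 2).

2(2f^2 + f - 2)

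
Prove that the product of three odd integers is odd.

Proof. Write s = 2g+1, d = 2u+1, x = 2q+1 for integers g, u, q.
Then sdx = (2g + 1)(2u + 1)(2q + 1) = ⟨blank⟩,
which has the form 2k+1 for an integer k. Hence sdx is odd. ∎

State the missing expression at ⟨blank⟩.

(2g + 1)(2u + 1)(2q + 1) = 8gqu + 4gq + 4gu + 2g + 4qu + 2q + 2u + 1
= 2(4gqu + 2gq + 2gu + g + 2qu + q + u) + 1.
Since 4gqu + 2gq + 2gu + g + 2qu + q + u is an integer, the product is of the form 2k+1 for an integer k.

2(4gqu + 2gq + 2gu + g + 2qu + q + u) + 1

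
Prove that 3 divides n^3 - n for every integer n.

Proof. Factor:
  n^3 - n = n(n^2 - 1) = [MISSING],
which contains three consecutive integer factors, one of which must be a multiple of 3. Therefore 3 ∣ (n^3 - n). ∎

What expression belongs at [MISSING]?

(n - 1)n(n + 1)

n(n^2 - 1) = n(n - 1)(n + 1) = (n - 1)n(n + 1).
These three factors are consecutive integers, so their product is divisible by 3.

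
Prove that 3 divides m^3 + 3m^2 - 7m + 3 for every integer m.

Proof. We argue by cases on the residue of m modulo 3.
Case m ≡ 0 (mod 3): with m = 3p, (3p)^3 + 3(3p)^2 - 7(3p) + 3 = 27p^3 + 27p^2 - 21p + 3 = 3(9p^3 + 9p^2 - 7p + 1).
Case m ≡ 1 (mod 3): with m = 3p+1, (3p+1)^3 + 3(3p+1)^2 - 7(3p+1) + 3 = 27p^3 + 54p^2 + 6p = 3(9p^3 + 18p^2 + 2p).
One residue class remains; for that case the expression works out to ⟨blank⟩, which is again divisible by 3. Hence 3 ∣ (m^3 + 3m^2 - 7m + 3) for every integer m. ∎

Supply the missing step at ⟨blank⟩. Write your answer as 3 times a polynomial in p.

The residues treated are {0, 1}, so the missing case is m ≡ 2 (mod 3); write m = 3p+2.
Then (3p+2)^3 + 3(3p+2)^2 - 7(3p+2) + 3 = 27p^3 + 81p^2 + 51p + 9 = 3(9p^3 + 27p^2 + 17p + 3).

3(9p^3 + 27p^2 + 17p + 3)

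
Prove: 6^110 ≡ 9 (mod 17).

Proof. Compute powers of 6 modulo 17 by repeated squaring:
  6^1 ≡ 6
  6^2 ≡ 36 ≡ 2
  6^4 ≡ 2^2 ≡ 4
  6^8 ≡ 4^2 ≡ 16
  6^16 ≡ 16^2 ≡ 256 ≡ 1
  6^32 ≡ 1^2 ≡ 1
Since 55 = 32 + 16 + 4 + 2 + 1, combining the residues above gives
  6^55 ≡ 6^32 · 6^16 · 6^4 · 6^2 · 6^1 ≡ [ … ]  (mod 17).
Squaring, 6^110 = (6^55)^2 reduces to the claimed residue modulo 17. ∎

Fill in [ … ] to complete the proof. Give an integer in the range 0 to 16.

Multiply the listed residues: 1 · 1 · 4 · 2 · 6 = 1 → 4 → 8 → 48.
Reducing modulo 17: 48 = 2·17 + 14, so 6^55 ≡ 14.

14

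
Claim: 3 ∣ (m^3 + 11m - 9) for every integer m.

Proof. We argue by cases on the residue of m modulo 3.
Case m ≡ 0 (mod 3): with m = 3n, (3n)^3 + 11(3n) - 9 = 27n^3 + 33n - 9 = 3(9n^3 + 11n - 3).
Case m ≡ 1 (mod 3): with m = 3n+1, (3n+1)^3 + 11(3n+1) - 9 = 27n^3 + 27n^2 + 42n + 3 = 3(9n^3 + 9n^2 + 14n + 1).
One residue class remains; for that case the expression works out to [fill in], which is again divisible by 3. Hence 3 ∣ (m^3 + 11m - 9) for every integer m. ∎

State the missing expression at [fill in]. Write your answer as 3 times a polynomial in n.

3(9n^3 + 18n^2 + 23n + 7)

The residues treated are {0, 1}, so the missing case is m ≡ 2 (mod 3); write m = 3n+2.
Then (3n+2)^3 + 11(3n+2) - 9 = 27n^3 + 54n^2 + 69n + 21 = 3(9n^3 + 18n^2 + 23n + 7).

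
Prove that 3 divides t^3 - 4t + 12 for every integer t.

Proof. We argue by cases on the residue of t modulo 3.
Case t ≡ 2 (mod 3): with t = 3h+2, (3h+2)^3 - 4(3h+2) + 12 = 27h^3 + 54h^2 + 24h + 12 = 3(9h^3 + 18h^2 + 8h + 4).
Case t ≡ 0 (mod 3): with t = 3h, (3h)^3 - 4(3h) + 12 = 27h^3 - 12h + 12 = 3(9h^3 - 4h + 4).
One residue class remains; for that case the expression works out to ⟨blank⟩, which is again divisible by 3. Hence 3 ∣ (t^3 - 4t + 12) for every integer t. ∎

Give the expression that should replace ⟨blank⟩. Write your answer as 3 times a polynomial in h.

The residues treated are {2, 0}, so the missing case is t ≡ 1 (mod 3); write t = 3h+1.
Then (3h+1)^3 - 4(3h+1) + 12 = 27h^3 + 27h^2 - 3h + 9 = 3(9h^3 + 9h^2 - h + 3).

3(9h^3 + 9h^2 - h + 3)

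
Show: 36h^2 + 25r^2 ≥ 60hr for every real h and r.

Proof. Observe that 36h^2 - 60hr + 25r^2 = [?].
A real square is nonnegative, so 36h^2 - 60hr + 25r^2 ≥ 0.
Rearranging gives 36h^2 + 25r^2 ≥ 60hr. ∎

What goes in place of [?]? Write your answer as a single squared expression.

36h^2 - 60hr + 25r^2 is a perfect-square trinomial: the outer terms are (6h)^2 and (5r)^2, and the cross term is -2·6h·5r.
So 36h^2 - 60hr + 25r^2 = (6h - 5r)^2 ≥ 0.

(6h - 5r)^2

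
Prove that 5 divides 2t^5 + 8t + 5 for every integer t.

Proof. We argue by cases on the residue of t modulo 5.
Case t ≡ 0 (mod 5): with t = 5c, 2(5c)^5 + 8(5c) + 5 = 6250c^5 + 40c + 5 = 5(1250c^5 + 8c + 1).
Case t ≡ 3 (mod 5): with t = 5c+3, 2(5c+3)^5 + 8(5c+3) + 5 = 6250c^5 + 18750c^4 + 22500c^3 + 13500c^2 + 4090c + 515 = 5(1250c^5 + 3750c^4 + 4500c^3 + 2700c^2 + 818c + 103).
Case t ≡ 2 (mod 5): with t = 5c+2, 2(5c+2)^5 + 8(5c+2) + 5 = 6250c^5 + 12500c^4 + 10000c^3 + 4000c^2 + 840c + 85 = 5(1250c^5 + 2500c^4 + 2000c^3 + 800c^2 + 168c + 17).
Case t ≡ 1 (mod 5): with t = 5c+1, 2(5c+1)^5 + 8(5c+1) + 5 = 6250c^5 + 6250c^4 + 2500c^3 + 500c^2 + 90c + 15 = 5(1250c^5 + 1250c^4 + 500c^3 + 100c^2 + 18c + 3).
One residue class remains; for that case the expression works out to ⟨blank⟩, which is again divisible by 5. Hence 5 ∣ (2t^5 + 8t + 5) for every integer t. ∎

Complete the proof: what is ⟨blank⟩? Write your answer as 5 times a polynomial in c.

5(1250c^5 + 5000c^4 + 8000c^3 + 6400c^2 + 2568c + 417)

Only t ≡ 4 (mod 5) is unaccounted for. Put t = 5c+4:
2(5c+4)^5 + 8(5c+4) + 5 expands to 6250c^5 + 25000c^4 + 40000c^3 + 32000c^2 + 12840c + 2085,
and factoring out 5 leaves 5(1250c^5 + 5000c^4 + 8000c^3 + 6400c^2 + 2568c + 417).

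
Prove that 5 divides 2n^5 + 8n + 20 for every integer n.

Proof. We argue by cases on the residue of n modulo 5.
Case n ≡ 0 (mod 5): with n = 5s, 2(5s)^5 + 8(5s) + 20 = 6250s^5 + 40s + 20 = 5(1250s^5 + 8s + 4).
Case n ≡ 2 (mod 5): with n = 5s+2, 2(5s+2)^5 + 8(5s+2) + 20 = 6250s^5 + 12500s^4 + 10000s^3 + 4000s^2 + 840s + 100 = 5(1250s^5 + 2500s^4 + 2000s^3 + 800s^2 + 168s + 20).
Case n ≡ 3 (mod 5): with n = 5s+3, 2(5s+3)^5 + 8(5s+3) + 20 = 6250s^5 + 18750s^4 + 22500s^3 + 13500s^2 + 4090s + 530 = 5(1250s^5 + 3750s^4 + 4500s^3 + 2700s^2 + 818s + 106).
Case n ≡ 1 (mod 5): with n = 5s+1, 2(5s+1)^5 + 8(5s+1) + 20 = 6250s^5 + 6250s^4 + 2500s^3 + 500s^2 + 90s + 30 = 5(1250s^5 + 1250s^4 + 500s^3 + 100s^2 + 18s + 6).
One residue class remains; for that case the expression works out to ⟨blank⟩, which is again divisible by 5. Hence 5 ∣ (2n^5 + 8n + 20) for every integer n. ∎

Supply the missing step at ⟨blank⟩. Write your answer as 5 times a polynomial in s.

5(1250s^5 + 5000s^4 + 8000s^3 + 6400s^2 + 2568s + 420)

Only n ≡ 4 (mod 5) is unaccounted for. Put n = 5s+4:
2(5s+4)^5 + 8(5s+4) + 20 expands to 6250s^5 + 25000s^4 + 40000s^3 + 32000s^2 + 12840s + 2100,
and factoring out 5 leaves 5(1250s^5 + 5000s^4 + 8000s^3 + 6400s^2 + 2568s + 420).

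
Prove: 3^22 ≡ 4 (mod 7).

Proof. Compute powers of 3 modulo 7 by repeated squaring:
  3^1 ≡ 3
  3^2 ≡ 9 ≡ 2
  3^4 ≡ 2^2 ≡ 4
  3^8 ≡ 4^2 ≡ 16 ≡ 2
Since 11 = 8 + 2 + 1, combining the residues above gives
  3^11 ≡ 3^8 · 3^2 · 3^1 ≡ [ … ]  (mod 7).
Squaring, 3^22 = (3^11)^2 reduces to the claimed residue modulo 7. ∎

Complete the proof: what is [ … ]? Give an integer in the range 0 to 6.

3^8 · 3^2 · 3^1 ≡ 2 · 2 · 3 = 12.
12 mod 7 = 5, so 3^11 ≡ 5 (mod 7).

5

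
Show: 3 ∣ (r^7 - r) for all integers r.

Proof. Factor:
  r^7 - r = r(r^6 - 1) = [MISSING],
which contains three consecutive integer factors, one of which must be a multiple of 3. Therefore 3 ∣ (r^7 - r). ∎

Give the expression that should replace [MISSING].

(r - 1)r(r + 1)(r^4 + r^2 + 1)

r^6 - 1 = (r^2 - 1)(r^4 + r^2 + 1), and r^2 - 1 = (r-1)(r+1).
So r(r^6 - 1) = (r - 1)r(r + 1)(r^4 + r^2 + 1).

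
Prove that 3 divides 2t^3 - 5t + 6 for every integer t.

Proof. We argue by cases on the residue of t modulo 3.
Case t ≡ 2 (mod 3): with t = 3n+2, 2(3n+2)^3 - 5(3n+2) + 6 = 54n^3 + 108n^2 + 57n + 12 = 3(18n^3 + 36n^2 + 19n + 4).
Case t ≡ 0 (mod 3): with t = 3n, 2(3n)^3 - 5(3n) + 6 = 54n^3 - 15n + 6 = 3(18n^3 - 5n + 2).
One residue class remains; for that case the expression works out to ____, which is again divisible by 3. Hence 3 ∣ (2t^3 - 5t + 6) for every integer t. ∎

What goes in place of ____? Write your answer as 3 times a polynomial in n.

The residues treated are {2, 0}, so the missing case is t ≡ 1 (mod 3); write t = 3n+1.
Then 2(3n+1)^3 - 5(3n+1) + 6 = 54n^3 + 54n^2 + 3n + 3 = 3(18n^3 + 18n^2 + n + 1).

3(18n^3 + 18n^2 + n + 1)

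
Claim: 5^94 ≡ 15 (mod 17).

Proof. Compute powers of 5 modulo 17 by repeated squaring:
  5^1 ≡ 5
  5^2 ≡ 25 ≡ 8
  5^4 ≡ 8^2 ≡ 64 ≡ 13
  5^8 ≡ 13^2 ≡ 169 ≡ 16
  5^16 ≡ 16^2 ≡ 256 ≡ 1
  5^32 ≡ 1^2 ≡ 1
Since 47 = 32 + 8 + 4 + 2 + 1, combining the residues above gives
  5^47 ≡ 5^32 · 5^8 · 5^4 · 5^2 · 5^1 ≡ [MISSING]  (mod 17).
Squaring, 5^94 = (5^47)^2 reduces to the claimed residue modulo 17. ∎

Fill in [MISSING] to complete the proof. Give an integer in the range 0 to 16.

5^32 · 5^8 · 5^4 · 5^2 · 5^1 ≡ 1 · 16 · 13 · 8 · 5 = 8320.
8320 mod 17 = 7, so 5^47 ≡ 7 (mod 17).

7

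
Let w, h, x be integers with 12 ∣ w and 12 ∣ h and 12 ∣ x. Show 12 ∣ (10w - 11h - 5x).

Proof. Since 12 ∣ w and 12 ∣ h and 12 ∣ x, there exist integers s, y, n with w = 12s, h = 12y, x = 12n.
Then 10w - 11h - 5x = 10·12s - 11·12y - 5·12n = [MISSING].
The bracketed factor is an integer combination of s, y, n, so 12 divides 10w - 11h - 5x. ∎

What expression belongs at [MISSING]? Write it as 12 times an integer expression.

Each term has a factor of 12: 10·12s - 11·12y - 5·12n = 12·(-5n + 10s - 11y).
Since -5n + 10s - 11y is an integer, 12 ∣ (10w - 11h - 5x).

12(-5n + 10s - 11y)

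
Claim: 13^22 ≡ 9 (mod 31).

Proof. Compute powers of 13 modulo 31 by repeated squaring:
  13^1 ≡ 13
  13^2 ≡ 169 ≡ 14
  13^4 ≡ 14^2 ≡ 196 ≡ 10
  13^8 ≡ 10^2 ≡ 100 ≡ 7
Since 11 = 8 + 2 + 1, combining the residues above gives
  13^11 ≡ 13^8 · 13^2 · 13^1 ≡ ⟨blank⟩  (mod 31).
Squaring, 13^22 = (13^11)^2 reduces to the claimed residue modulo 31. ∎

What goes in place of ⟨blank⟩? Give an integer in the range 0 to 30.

3

Multiply the listed residues: 7 · 14 · 13 = 98 → 1274.
Reducing modulo 31: 1274 = 41·31 + 3, so 13^11 ≡ 3.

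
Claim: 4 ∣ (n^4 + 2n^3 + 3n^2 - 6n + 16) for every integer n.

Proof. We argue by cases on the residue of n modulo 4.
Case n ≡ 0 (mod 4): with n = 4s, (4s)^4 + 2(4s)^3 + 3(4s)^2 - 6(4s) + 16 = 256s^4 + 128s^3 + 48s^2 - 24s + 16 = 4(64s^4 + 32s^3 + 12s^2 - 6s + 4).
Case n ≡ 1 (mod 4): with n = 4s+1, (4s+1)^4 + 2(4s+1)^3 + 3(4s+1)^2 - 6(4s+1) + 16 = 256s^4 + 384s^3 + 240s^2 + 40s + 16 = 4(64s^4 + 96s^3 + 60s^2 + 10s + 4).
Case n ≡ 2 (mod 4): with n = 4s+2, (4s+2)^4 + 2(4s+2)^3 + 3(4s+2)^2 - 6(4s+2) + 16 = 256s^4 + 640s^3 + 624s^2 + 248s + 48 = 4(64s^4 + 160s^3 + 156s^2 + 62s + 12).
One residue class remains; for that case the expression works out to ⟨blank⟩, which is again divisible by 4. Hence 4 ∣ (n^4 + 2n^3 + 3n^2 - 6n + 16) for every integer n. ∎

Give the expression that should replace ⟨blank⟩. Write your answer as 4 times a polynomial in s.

4(64s^4 + 224s^3 + 300s^2 + 174s + 40)

The residues treated are {0, 1, 2}, so the missing case is n ≡ 3 (mod 4); write n = 4s+3.
Then (4s+3)^4 + 2(4s+3)^3 + 3(4s+3)^2 - 6(4s+3) + 16 = 256s^4 + 896s^3 + 1200s^2 + 696s + 160 = 4(64s^4 + 224s^3 + 300s^2 + 174s + 40).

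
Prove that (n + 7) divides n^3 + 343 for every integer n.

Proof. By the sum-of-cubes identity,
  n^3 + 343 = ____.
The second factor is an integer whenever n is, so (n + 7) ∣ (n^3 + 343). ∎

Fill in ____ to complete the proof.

(n + 7)(n^2 - 7n + 49)

a^3 + b^3 = (a + b)(a^2 - ab + b^2). With a = n, b = 7:
n^3 + 343 = (n + 7)(n^2 - 7n + 49).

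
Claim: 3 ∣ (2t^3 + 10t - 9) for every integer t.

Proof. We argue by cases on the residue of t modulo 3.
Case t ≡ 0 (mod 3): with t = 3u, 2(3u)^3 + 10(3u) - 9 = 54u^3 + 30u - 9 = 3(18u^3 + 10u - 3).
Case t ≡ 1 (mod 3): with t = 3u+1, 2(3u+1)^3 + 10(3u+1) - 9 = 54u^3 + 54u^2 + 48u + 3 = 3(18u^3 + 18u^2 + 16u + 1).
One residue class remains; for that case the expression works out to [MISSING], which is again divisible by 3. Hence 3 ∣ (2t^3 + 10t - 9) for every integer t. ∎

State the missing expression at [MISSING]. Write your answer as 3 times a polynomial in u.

Only t ≡ 2 (mod 3) is unaccounted for. Put t = 3u+2:
2(3u+2)^3 + 10(3u+2) - 9 expands to 54u^3 + 108u^2 + 102u + 27,
and factoring out 3 leaves 3(18u^3 + 36u^2 + 34u + 9).

3(18u^3 + 36u^2 + 34u + 9)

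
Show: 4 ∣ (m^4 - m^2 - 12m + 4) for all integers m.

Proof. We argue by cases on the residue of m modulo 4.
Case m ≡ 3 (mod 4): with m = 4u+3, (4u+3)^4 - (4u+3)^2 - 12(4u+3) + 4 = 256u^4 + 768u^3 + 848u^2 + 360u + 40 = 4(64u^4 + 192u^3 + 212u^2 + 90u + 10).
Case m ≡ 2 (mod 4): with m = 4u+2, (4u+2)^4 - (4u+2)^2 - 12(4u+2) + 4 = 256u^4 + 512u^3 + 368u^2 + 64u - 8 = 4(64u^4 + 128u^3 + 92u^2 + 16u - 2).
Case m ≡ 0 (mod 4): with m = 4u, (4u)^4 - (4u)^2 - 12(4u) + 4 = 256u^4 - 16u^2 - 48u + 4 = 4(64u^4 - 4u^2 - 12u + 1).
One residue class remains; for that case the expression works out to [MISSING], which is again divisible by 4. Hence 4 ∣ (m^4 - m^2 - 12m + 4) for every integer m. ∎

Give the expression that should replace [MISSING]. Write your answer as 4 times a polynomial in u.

The residues treated are {3, 2, 0}, so the missing case is m ≡ 1 (mod 4); write m = 4u+1.
Then (4u+1)^4 - (4u+1)^2 - 12(4u+1) + 4 = 256u^4 + 256u^3 + 80u^2 - 40u - 8 = 4(64u^4 + 64u^3 + 20u^2 - 10u - 2).

4(64u^4 + 64u^3 + 20u^2 - 10u - 2)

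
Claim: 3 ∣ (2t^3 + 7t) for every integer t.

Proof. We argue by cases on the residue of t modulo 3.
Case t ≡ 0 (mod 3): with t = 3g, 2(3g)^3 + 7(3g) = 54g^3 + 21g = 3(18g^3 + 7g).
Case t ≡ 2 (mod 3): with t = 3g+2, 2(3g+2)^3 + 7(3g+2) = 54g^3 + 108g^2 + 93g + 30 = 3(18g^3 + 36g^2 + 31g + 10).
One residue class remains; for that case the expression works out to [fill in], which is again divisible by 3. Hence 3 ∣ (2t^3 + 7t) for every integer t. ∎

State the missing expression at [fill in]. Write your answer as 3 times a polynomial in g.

3(18g^3 + 18g^2 + 13g + 3)

The residues treated are {0, 2}, so the missing case is t ≡ 1 (mod 3); write t = 3g+1.
Then 2(3g+1)^3 + 7(3g+1) = 54g^3 + 54g^2 + 39g + 9 = 3(18g^3 + 18g^2 + 13g + 3).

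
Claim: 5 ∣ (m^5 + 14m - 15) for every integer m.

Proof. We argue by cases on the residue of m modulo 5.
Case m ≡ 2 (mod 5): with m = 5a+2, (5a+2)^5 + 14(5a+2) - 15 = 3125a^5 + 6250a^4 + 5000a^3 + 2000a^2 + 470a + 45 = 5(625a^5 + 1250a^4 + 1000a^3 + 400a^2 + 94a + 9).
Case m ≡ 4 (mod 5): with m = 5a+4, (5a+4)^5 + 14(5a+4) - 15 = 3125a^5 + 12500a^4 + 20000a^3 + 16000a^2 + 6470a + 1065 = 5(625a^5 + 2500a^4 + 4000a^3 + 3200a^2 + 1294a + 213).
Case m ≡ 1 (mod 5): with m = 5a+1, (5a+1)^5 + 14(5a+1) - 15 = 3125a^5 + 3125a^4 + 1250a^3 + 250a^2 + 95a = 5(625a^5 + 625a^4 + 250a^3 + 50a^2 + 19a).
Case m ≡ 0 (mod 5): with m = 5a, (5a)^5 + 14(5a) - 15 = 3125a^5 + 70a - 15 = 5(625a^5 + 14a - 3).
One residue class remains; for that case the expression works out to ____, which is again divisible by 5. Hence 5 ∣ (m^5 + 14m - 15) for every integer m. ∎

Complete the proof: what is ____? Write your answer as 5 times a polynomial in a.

5(625a^5 + 1875a^4 + 2250a^3 + 1350a^2 + 419a + 54)

Only m ≡ 3 (mod 5) is unaccounted for. Put m = 5a+3:
(5a+3)^5 + 14(5a+3) - 15 expands to 3125a^5 + 9375a^4 + 11250a^3 + 6750a^2 + 2095a + 270,
and factoring out 5 leaves 5(625a^5 + 1875a^4 + 2250a^3 + 1350a^2 + 419a + 54).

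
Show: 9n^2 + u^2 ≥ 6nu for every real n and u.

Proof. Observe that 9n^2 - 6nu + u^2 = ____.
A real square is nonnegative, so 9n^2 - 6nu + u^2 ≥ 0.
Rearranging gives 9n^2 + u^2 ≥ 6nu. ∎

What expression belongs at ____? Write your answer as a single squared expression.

(3n - u)^2

9n^2 - 6nu + u^2 is a perfect-square trinomial: the outer terms are (3n)^2 and (u)^2, and the cross term is -2·3n·u.
So 9n^2 - 6nu + u^2 = (3n - u)^2 ≥ 0.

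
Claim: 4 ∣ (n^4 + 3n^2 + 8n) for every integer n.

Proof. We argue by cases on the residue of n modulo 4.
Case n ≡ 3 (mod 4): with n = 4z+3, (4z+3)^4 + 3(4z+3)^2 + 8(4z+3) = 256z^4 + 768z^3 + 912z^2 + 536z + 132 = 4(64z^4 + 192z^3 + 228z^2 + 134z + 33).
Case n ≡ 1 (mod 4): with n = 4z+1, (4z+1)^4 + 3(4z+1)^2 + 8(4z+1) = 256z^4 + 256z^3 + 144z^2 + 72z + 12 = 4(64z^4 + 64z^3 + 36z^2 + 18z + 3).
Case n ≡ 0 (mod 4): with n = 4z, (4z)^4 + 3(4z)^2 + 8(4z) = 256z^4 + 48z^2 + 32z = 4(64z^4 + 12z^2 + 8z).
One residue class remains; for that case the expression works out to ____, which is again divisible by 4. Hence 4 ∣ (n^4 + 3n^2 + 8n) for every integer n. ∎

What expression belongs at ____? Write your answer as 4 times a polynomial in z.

4(64z^4 + 128z^3 + 108z^2 + 52z + 11)

The residues treated are {3, 1, 0}, so the missing case is n ≡ 2 (mod 4); write n = 4z+2.
Then (4z+2)^4 + 3(4z+2)^2 + 8(4z+2) = 256z^4 + 512z^3 + 432z^2 + 208z + 44 = 4(64z^4 + 128z^3 + 108z^2 + 52z + 11).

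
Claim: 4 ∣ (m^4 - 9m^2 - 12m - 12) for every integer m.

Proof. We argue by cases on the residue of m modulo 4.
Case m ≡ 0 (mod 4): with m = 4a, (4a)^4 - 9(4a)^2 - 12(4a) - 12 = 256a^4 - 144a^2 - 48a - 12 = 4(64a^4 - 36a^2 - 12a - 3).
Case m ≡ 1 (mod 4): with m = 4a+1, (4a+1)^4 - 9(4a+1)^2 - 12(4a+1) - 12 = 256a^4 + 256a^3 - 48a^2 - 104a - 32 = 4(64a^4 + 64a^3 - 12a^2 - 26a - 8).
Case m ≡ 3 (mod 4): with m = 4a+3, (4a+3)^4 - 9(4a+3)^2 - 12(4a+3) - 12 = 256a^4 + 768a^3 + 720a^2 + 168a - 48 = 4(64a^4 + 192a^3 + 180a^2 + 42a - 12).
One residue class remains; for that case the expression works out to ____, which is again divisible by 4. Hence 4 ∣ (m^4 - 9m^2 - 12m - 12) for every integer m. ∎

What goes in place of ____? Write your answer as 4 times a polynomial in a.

4(64a^4 + 128a^3 + 60a^2 - 16a - 14)

Only m ≡ 2 (mod 4) is unaccounted for. Put m = 4a+2:
(4a+2)^4 - 9(4a+2)^2 - 12(4a+2) - 12 expands to 256a^4 + 512a^3 + 240a^2 - 64a - 56,
and factoring out 4 leaves 4(64a^4 + 128a^3 + 60a^2 - 16a - 14).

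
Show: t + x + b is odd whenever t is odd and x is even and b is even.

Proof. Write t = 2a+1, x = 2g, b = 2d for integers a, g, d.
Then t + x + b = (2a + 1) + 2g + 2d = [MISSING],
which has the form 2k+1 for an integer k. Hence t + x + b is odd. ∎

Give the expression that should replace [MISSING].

2(a + d + g) + 1

(2a + 1) + 2g + 2d = 2a + 2d + 2g + 1
= 2(a + d + g) + 1.
Since a + d + g is an integer, the sum is of the form 2k+1 for an integer k.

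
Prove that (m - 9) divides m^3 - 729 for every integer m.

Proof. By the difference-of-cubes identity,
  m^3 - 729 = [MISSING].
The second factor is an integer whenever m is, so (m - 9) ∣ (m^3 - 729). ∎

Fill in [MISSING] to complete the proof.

Polynomial division of m^3 - 729 by m - 9 leaves remainder 0 and quotient m^2 + 9m + 81.
Hence m^3 - 729 = (m - 9)(m^2 + 9m + 81).

(m - 9)(m^2 + 9m + 81)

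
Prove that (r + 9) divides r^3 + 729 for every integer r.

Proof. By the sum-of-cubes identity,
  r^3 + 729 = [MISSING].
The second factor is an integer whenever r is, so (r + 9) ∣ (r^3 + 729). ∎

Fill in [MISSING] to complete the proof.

Polynomial division of r^3 + 729 by r + 9 leaves remainder 0 and quotient r^2 - 9r + 81.
Hence r^3 + 729 = (r + 9)(r^2 - 9r + 81).

(r + 9)(r^2 - 9r + 81)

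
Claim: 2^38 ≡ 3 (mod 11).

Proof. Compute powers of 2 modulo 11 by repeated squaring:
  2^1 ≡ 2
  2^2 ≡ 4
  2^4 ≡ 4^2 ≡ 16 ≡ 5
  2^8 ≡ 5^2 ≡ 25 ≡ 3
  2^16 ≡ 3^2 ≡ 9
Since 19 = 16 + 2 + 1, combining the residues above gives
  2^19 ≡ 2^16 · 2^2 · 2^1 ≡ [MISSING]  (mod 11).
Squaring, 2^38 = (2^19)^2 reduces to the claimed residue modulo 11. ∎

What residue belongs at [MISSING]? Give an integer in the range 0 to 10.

2^16 · 2^2 · 2^1 ≡ 9 · 4 · 2 = 72.
72 mod 11 = 6, so 2^19 ≡ 6 (mod 11).

6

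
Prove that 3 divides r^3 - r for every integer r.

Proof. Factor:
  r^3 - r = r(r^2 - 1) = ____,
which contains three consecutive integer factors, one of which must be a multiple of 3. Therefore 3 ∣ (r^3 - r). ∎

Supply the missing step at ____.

(r - 1)r(r + 1)

r(r^2 - 1) = r(r - 1)(r + 1) = (r - 1)r(r + 1).
These three factors are consecutive integers, so their product is divisible by 3.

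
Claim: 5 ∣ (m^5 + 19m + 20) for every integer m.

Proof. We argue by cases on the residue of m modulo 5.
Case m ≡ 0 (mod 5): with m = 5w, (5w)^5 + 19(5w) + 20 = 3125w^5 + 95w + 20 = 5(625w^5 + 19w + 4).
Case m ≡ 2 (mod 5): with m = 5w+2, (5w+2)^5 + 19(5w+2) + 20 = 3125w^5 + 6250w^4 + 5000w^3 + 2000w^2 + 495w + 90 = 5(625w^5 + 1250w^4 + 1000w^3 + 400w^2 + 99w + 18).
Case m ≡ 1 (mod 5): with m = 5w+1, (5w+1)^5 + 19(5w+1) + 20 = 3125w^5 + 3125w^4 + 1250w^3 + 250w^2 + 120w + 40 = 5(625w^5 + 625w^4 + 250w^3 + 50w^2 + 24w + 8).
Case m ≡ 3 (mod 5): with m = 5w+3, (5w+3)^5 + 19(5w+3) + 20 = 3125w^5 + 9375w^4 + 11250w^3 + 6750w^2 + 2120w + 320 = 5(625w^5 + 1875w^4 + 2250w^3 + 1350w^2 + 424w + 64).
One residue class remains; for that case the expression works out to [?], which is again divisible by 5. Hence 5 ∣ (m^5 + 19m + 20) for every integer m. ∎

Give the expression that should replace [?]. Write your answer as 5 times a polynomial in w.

The residues treated are {0, 2, 1, 3}, so the missing case is m ≡ 4 (mod 5); write m = 5w+4.
Then (5w+4)^5 + 19(5w+4) + 20 = 3125w^5 + 12500w^4 + 20000w^3 + 16000w^2 + 6495w + 1120 = 5(625w^5 + 2500w^4 + 4000w^3 + 3200w^2 + 1299w + 224).

5(625w^5 + 2500w^4 + 4000w^3 + 3200w^2 + 1299w + 224)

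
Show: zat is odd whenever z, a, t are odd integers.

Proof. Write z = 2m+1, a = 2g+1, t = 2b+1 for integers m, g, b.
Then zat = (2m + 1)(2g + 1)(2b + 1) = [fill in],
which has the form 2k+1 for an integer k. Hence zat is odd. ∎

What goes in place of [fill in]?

Expanding: (2m + 1)(2g + 1)(2b + 1) = 8bgm + 4bg + 4bm + 2b + 4gm + 2g + 2m + 1.
Every term except the constant is even, so this is 2(4bgm + 2bg + 2bm + b + 2gm + g + m) + 1,
and 4bgm + 2bg + 2bm + b + 2gm + g + m ∈ ℤ gives the required form.

2(4bgm + 2bg + 2bm + b + 2gm + g + m) + 1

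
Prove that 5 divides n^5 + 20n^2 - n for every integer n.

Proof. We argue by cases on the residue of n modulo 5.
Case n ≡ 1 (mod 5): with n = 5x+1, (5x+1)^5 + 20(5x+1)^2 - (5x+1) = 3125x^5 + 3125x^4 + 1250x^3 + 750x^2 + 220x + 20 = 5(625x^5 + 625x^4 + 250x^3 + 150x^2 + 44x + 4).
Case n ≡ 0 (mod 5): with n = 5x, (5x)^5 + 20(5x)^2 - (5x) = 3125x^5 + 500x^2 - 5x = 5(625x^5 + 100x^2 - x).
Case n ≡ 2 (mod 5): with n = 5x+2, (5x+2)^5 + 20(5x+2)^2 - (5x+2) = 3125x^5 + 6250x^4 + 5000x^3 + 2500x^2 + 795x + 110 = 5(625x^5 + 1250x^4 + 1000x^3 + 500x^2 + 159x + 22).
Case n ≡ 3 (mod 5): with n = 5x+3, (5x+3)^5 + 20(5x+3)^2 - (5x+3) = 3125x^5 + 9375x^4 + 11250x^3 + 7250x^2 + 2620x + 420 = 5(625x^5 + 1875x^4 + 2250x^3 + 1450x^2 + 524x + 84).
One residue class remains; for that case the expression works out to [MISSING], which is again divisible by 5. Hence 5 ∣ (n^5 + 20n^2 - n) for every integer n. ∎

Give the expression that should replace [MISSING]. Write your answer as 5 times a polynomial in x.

The residues treated are {1, 0, 2, 3}, so the missing case is n ≡ 4 (mod 5); write n = 5x+4.
Then (5x+4)^5 + 20(5x+4)^2 - (5x+4) = 3125x^5 + 12500x^4 + 20000x^3 + 16500x^2 + 7195x + 1340 = 5(625x^5 + 2500x^4 + 4000x^3 + 3300x^2 + 1439x + 268).

5(625x^5 + 2500x^4 + 4000x^3 + 3300x^2 + 1439x + 268)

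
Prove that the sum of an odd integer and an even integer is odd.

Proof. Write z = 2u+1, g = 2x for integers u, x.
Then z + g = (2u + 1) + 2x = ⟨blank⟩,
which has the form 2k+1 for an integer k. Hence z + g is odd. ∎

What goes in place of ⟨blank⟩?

Expanding: (2u + 1) + 2x = 2u + 2x + 1.
Every term except the constant is even, so this is 2(u + x) + 1,
and u + x ∈ ℤ gives the required form.

2(u + x) + 1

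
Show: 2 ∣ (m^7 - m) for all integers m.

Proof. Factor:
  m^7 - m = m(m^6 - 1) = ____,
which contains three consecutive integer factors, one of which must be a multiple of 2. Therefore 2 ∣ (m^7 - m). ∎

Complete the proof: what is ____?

m^6 - 1 = (m^2 - 1)(m^4 + m^2 + 1), and m^2 - 1 = (m-1)(m+1).
So m(m^6 - 1) = (m - 1)m(m + 1)(m^4 + m^2 + 1).

(m - 1)m(m + 1)(m^4 + m^2 + 1)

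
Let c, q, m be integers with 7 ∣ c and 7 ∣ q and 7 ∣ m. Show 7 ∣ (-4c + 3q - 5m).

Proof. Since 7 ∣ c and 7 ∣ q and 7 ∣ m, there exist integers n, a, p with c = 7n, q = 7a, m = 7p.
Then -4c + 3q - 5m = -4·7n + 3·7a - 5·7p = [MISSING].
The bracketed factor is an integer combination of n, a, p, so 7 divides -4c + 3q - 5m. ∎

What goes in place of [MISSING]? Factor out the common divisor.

7(3a - 4n - 5p)

Each term has a factor of 7: -4·7n + 3·7a - 5·7p = 7·(3a - 4n - 5p).
Since 3a - 4n - 5p is an integer, 7 ∣ (-4c + 3q - 5m).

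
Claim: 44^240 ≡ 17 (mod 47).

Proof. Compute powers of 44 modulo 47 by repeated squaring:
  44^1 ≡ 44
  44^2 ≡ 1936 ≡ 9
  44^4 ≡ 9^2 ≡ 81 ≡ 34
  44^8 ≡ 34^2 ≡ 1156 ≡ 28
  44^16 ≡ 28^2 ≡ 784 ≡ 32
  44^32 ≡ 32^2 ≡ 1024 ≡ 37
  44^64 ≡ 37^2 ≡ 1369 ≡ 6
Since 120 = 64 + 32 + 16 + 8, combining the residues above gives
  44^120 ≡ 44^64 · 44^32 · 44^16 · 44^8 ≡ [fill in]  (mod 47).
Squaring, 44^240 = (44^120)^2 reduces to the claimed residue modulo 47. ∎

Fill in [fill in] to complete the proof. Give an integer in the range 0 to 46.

8

44^64 · 44^32 · 44^16 · 44^8 ≡ 6 · 37 · 32 · 28 = 198912.
198912 mod 47 = 8, so 44^120 ≡ 8 (mod 47).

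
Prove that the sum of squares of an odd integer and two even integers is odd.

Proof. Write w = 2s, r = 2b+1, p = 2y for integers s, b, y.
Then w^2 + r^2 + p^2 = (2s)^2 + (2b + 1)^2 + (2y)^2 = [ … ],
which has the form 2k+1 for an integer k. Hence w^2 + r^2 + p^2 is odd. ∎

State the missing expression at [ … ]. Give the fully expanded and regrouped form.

2(2b^2 + 2b + 2s^2 + 2y^2) + 1

Expanding: (2s)^2 + (2b + 1)^2 + (2y)^2 = 4b^2 + 4b + 4s^2 + 4y^2 + 1.
Every term except the constant is even, so this is 2(2b^2 + 2b + 2s^2 + 2y^2) + 1,
and 2b^2 + 2b + 2s^2 + 2y^2 ∈ ℤ gives the required form.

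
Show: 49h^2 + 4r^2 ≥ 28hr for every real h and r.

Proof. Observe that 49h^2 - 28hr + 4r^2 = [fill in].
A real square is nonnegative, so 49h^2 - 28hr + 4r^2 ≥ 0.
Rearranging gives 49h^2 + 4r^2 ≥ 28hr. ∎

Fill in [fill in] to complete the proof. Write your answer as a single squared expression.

The leading and trailing coefficients are 7^2 and 2^2, and 28 = 2·7·2, so the trinomial is (7h - 2r)^2.
Hence 49h^2 - 28hr + 4r^2 ≥ 0.

(7h - 2r)^2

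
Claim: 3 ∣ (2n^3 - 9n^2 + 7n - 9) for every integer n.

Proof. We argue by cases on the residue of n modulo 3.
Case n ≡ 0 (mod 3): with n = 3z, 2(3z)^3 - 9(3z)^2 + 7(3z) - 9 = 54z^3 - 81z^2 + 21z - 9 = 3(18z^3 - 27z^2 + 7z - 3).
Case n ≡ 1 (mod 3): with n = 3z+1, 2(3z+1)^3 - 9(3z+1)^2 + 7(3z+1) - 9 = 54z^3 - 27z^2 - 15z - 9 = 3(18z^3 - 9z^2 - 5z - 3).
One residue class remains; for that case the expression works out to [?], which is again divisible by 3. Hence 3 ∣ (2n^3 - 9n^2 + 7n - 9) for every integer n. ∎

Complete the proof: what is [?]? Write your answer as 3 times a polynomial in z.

The residues treated are {0, 1}, so the missing case is n ≡ 2 (mod 3); write n = 3z+2.
Then 2(3z+2)^3 - 9(3z+2)^2 + 7(3z+2) - 9 = 54z^3 + 27z^2 - 15z - 15 = 3(18z^3 + 9z^2 - 5z - 5).

3(18z^3 + 9z^2 - 5z - 5)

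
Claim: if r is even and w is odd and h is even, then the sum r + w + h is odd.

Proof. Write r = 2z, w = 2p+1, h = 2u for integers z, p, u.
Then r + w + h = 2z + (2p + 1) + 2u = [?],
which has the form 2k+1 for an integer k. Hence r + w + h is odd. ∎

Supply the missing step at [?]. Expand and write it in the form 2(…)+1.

2(p + u + z) + 1

Expanding: 2z + (2p + 1) + 2u = 2p + 2u + 2z + 1.
Every term except the constant is even, so this is 2(p + u + z) + 1,
and p + u + z ∈ ℤ gives the required form.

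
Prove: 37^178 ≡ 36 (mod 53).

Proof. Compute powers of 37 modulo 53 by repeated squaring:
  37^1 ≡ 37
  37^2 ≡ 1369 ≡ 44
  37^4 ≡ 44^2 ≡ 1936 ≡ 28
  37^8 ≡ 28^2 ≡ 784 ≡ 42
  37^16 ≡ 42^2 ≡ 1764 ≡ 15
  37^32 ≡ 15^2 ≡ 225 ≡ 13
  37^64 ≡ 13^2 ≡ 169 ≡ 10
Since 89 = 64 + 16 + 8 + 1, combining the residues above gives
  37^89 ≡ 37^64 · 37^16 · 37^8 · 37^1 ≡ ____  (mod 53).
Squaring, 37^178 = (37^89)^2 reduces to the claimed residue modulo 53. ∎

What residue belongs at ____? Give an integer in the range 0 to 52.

6

Multiply the listed residues: 10 · 15 · 42 · 37 = 150 → 6300 → 233100.
Reducing modulo 53: 233100 = 4398·53 + 6, so 37^89 ≡ 6.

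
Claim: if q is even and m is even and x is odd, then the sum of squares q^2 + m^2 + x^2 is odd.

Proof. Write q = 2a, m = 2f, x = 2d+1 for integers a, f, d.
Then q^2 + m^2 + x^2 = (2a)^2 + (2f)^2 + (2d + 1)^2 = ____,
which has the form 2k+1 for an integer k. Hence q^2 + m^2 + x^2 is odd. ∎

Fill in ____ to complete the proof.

(2a)^2 + (2f)^2 + (2d + 1)^2 = 4a^2 + 4d^2 + 4d + 4f^2 + 1
= 2(2a^2 + 2d^2 + 2d + 2f^2) + 1.
Since 2a^2 + 2d^2 + 2d + 2f^2 is an integer, the sum of squares is of the form 2k+1 for an integer k.

2(2a^2 + 2d^2 + 2d + 2f^2) + 1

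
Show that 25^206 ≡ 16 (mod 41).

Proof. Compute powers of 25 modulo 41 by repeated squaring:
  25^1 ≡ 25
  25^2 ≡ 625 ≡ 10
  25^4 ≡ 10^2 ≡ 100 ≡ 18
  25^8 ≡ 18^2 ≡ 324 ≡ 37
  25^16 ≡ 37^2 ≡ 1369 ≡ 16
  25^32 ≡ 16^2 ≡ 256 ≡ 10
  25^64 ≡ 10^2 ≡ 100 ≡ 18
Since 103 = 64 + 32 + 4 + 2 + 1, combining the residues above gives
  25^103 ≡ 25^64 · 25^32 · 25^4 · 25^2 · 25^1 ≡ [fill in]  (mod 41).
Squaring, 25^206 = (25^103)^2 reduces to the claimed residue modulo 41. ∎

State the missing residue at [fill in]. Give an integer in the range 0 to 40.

4

Multiply the listed residues: 18 · 10 · 18 · 10 · 25 = 180 → 3240 → 32400 → 810000.
Reducing modulo 41: 810000 = 19756·41 + 4, so 25^103 ≡ 4.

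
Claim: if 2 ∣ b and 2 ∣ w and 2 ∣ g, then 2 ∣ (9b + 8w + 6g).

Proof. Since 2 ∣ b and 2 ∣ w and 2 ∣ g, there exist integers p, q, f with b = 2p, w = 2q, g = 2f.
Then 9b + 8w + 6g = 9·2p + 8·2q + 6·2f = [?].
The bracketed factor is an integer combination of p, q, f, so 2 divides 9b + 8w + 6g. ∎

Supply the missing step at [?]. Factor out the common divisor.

2(6f + 9p + 8q)

Pull the common 2 out of every term: 9·2p + 8·2q + 6·2f = 2(6f + 9p + 8q).
6f + 9p + 8q is an integer, which exhibits the divisibility.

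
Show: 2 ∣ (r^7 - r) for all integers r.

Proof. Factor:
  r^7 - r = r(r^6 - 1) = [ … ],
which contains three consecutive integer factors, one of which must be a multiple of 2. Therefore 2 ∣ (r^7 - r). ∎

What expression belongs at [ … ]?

r^6 - 1 = (r^2 - 1)(r^4 + r^2 + 1), and r^2 - 1 = (r-1)(r+1).
So r(r^6 - 1) = (r - 1)r(r + 1)(r^4 + r^2 + 1).

(r - 1)r(r + 1)(r^4 + r^2 + 1)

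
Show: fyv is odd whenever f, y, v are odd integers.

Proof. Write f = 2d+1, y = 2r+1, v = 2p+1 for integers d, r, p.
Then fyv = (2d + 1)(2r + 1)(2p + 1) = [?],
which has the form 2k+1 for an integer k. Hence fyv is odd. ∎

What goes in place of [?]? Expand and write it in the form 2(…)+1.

(2d + 1)(2r + 1)(2p + 1) = 8dpr + 4dp + 4dr + 2d + 4pr + 2p + 2r + 1
= 2(4dpr + 2dp + 2dr + d + 2pr + p + r) + 1.
Since 4dpr + 2dp + 2dr + d + 2pr + p + r is an integer, the product is of the form 2k+1 for an integer k.

2(4dpr + 2dp + 2dr + d + 2pr + p + r) + 1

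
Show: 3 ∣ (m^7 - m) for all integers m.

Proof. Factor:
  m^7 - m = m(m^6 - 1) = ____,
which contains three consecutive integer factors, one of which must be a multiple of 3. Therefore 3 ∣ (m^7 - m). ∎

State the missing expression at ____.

(m - 1)m(m + 1)(m^4 + m^2 + 1)

m^6 - 1 = (m^2 - 1)(m^4 + m^2 + 1), and m^2 - 1 = (m-1)(m+1).
So m(m^6 - 1) = (m - 1)m(m + 1)(m^4 + m^2 + 1).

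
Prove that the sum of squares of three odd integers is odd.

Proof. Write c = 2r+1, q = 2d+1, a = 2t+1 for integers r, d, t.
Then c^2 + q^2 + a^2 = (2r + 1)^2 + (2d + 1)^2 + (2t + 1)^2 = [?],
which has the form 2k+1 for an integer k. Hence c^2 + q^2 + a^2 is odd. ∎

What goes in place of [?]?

2(2d^2 + 2d + 2r^2 + 2r + 2t^2 + 2t + 1) + 1

Expanding: (2r + 1)^2 + (2d + 1)^2 + (2t + 1)^2 = 4d^2 + 4d + 4r^2 + 4r + 4t^2 + 4t + 3.
Every term except the constant is even, so this is 2(2d^2 + 2d + 2r^2 + 2r + 2t^2 + 2t + 1) + 1,
and 2d^2 + 2d + 2r^2 + 2r + 2t^2 + 2t + 1 ∈ ℤ gives the required form.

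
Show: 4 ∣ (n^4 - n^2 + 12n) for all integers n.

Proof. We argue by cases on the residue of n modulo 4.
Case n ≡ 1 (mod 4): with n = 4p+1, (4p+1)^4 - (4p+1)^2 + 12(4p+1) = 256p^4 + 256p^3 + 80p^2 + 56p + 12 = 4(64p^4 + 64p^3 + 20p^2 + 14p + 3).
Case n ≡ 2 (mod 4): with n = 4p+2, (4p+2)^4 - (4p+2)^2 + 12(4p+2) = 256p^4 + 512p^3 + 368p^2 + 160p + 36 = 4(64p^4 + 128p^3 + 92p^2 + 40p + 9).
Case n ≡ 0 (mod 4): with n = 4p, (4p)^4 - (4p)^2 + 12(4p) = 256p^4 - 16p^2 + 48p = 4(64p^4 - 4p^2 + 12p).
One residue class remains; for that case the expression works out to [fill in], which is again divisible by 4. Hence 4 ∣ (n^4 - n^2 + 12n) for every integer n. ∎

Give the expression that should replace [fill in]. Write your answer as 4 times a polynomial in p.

Only n ≡ 3 (mod 4) is unaccounted for. Put n = 4p+3:
(4p+3)^4 - (4p+3)^2 + 12(4p+3) expands to 256p^4 + 768p^3 + 848p^2 + 456p + 108,
and factoring out 4 leaves 4(64p^4 + 192p^3 + 212p^2 + 114p + 27).

4(64p^4 + 192p^3 + 212p^2 + 114p + 27)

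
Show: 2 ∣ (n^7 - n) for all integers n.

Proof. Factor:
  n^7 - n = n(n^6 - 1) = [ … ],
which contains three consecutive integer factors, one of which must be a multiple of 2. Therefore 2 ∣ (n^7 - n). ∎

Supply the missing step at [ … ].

n^6 - 1 = (n^2 - 1)(n^4 + n^2 + 1), and n^2 - 1 = (n-1)(n+1).
So n(n^6 - 1) = (n - 1)n(n + 1)(n^4 + n^2 + 1).

(n - 1)n(n + 1)(n^4 + n^2 + 1)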